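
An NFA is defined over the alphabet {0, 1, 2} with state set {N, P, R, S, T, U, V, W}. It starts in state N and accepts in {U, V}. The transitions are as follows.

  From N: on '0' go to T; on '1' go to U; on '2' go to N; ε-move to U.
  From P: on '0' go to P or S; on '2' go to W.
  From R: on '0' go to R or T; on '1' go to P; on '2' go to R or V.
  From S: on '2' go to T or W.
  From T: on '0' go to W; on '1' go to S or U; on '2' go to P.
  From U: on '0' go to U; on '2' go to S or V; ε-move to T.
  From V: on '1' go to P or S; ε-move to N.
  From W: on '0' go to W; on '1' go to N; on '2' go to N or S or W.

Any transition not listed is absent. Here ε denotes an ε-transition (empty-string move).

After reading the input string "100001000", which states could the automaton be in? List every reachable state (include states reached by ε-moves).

Start: ε-closure({N}) = {N, T, U}.
Read '1': N→{U}, T→{S, U}, U→∅; union {S, U}; ε-closure = {S, T, U}.
Read '0': S→∅, T→{W}, U→{U}; union {U, W}; ε-closure = {T, U, W}.
Read '0': T→{W}, U→{U}, W→{W}; union {U, W}; ε-closure = {T, U, W}.
Read '0': T→{W}, U→{U}, W→{W}; union {U, W}; ε-closure = {T, U, W}.
Read '0': T→{W}, U→{U}, W→{W}; union {U, W}; ε-closure = {T, U, W}.
Read '1': T→{S, U}, U→∅, W→{N}; union {N, S, U}; ε-closure = {N, S, T, U}.
Read '0': N→{T}, S→∅, T→{W}, U→{U}; now {T, U, W}.
Read '0': T→{W}, U→{U}, W→{W}; union {U, W}; ε-closure = {T, U, W}.
Read '0': T→{W}, U→{U}, W→{W}; union {U, W}; ε-closure = {T, U, W}.

{T, U, W}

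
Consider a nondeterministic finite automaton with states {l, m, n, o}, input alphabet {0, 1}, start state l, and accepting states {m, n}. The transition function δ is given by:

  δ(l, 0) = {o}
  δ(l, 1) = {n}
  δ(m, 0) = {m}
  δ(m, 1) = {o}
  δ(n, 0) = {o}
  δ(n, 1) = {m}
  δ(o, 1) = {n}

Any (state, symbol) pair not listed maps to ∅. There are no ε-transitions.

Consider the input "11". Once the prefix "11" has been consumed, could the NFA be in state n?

No

Start in {l}.
Read '1': l→{n}; now {n}.
Read '1': n→{m}; now {m}.
State n is not in {m}.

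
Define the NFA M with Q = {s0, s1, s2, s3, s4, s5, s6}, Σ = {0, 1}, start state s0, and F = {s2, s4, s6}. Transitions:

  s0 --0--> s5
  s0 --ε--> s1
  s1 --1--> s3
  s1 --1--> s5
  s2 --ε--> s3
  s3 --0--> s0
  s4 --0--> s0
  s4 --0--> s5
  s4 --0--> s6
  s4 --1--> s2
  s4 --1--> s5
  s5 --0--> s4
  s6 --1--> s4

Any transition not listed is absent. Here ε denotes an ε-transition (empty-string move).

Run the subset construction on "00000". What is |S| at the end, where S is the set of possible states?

Start: ε-closure({s0}) = {s0, s1}.
Read '0': s0→{s5}, s1→∅; now {s5}.
Read '0': s5→{s4}; now {s4}.
Read '0': s4→{s0, s5, s6}; union {s0, s5, s6}; ε-closure = {s0, s1, s5, s6}.
Read '0': s0→{s5}, s1→∅, s5→{s4}, s6→∅; now {s4, s5}.
Read '0': s4→{s0, s5, s6}, s5→{s4}; union {s0, s4, s5, s6}; ε-closure = {s0, s1, s4, s5, s6}.
That set has 5 states.

5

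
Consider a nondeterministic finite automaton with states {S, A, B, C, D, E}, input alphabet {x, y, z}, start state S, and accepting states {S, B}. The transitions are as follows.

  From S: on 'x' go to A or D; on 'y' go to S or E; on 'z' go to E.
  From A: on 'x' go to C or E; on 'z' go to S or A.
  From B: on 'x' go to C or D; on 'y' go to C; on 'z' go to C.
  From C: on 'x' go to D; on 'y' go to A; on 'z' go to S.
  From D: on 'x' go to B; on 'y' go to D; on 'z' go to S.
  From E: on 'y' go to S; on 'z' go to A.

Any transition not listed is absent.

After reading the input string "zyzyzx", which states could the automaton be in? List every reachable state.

∅

Start in {S}.
Read 'z': {S} → {E}.
Read 'y': {E} → {S}.
Read 'z': {S} → {E}.
Read 'y': {E} → {S}.
Read 'z': {S} → {E}.
Read 'x': {E} → ∅.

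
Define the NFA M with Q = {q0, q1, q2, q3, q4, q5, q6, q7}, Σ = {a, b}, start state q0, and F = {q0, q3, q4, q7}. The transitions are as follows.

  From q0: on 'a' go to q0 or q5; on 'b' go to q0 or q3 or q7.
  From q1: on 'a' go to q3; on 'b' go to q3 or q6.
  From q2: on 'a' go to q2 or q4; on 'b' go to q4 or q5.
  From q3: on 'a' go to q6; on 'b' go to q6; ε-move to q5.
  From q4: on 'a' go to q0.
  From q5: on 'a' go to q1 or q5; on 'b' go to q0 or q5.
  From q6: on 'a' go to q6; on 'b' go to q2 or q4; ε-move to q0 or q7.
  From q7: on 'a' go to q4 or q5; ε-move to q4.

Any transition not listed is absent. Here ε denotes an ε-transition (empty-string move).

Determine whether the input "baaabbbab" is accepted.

Yes

Start in {q0}.
Read 'b': q0→{q0, q3, q7}; union {q0, q3, q7}; ε-closure = {q0, q3, q4, q5, q7}.
Read 'a': q0→{q0, q5}, q3→{q6}, q4→{q0}, q5→{q1, q5}, q7→{q4, q5}; union {q0, q1, q4, q5, q6}; ε-closure = {q0, q1, q4, q5, q6, q7}.
Read 'a': q0→{q0, q5}, q1→{q3}, q4→{q0}, q5→{q1, q5}, q6→{q6}, q7→{q4, q5}; union {q0, q1, q3, q4, q5, q6}; ε-closure = {q0, q1, q3, q4, q5, q6, q7}.
Read 'a': q0→{q0, q5}, q1→{q3}, q3→{q6}, q4→{q0}, q5→{q1, q5}, q6→{q6}, q7→{q4, q5}; union {q0, q1, q3, q4, q5, q6}; ε-closure = {q0, q1, q3, q4, q5, q6, q7}.
Read 'b': q0→{q0, q3, q7}, q1→{q3, q6}, q3→{q6}, q4→∅, q5→{q0, q5}, q6→{q2, q4}, q7→∅; now {q0, q2, q3, q4, q5, q6, q7}.
Read 'b': q0→{q0, q3, q7}, q2→{q4, q5}, q3→{q6}, q4→∅, q5→{q0, q5}, q6→{q2, q4}, q7→∅; now {q0, q2, q3, q4, q5, q6, q7}.
Read 'b': q0→{q0, q3, q7}, q2→{q4, q5}, q3→{q6}, q4→∅, q5→{q0, q5}, q6→{q2, q4}, q7→∅; now {q0, q2, q3, q4, q5, q6, q7}.
Read 'a': q0→{q0, q5}, q2→{q2, q4}, q3→{q6}, q4→{q0}, q5→{q1, q5}, q6→{q6}, q7→{q4, q5}; union {q0, q1, q2, q4, q5, q6}; ε-closure = {q0, q1, q2, q4, q5, q6, q7}.
Read 'b': q0→{q0, q3, q7}, q1→{q3, q6}, q2→{q4, q5}, q4→∅, q5→{q0, q5}, q6→{q2, q4}, q7→∅; now {q0, q2, q3, q4, q5, q6, q7}.
The final set {q0, q2, q3, q4, q5, q6, q7} contains the accepting states q0, q3, q4, q7.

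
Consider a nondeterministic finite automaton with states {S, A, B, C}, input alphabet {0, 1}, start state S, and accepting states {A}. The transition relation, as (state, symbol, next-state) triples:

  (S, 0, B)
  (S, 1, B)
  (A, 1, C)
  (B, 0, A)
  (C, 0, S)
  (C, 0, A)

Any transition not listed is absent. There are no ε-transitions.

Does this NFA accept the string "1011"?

No

Start in {S}.
Read '1': S→{B}; now {B}.
Read '0': B→{A}; now {A}.
Read '1': A→{C}; now {C}.
Read '1': C→∅; now ∅.
The final set ∅ contains no accepting state.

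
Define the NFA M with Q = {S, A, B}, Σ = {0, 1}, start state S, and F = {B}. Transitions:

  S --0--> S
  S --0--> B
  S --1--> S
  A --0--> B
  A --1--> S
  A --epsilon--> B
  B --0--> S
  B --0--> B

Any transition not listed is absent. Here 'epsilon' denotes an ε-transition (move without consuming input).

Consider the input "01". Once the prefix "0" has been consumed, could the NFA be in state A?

No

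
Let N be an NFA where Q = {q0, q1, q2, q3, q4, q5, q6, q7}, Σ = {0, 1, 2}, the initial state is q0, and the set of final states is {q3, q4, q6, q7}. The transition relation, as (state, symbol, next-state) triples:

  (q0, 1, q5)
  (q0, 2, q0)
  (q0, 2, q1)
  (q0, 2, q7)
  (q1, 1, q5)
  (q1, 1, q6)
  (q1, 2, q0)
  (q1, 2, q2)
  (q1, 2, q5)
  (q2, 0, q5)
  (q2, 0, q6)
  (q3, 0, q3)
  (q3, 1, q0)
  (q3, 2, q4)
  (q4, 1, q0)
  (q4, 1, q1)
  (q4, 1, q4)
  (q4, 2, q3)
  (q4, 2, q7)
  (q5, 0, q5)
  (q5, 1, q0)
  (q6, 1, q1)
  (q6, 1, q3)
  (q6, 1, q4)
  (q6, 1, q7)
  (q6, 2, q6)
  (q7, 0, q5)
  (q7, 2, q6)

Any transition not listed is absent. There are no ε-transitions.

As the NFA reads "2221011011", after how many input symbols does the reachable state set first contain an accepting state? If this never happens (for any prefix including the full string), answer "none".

1

Start in {q0}.
Read '2': {q0} → {q0, q1, q7}.
None of the earlier sets intersect F, but {q0, q1, q7} does.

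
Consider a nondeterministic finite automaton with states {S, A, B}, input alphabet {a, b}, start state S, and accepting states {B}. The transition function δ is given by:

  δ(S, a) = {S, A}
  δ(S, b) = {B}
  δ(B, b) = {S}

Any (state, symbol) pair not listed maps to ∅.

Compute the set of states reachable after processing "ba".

∅

Start in {S}.
Read 'b': {S} → {B}.
Read 'a': {B} → ∅.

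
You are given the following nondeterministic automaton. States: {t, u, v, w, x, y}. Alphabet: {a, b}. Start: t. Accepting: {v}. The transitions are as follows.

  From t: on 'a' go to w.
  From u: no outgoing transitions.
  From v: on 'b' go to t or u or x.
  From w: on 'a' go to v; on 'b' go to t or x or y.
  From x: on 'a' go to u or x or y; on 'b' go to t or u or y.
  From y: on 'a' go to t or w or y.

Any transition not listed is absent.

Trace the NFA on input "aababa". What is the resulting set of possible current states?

{t, u, w, x, y}

Start in {t}.
Read 'a': t→{w}; now {w}.
Read 'a': w→{v}; now {v}.
Read 'b': v→{t, u, x}; now {t, u, x}.
Read 'a': t→{w}, u→∅, x→{u, x, y}; now {u, w, x, y}.
Read 'b': u→∅, w→{t, x, y}, x→{t, u, y}, y→∅; now {t, u, x, y}.
Read 'a': t→{w}, u→∅, x→{u, x, y}, y→{t, w, y}; now {t, u, w, x, y}.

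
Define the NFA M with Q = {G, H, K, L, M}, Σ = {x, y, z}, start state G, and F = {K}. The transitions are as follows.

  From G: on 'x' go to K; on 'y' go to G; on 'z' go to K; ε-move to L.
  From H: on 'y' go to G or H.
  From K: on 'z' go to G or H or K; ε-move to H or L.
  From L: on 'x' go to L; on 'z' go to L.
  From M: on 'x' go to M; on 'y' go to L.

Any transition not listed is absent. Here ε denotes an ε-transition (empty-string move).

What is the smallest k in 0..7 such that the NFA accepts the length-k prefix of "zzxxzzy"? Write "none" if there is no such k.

1

Start: ε-closure({G}) = {G, L}.
Read 'z': G→{K}, L→{L}; union {K, L}; ε-closure = {H, K, L}.
None of the earlier sets intersect F, but {H, K, L} does.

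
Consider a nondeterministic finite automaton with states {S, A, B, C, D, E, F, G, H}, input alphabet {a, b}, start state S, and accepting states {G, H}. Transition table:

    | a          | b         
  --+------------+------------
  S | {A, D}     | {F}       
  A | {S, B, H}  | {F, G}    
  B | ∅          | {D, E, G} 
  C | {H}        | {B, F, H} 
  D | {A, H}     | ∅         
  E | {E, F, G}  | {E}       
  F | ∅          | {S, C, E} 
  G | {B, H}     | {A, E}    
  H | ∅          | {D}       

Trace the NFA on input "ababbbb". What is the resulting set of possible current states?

{S, A, C, E}

Start in {S}.
Read 'a': S→{A, D}; now {A, D}.
Read 'b': A→{F, G}, D→∅; now {F, G}.
Read 'a': F→∅, G→{B, H}; now {B, H}.
Read 'b': B→{D, E, G}, H→{D}; now {D, E, G}.
Read 'b': D→∅, E→{E}, G→{A, E}; now {A, E}.
Read 'b': A→{F, G}, E→{E}; now {E, F, G}.
Read 'b': E→{E}, F→{S, C, E}, G→{A, E}; now {S, A, C, E}.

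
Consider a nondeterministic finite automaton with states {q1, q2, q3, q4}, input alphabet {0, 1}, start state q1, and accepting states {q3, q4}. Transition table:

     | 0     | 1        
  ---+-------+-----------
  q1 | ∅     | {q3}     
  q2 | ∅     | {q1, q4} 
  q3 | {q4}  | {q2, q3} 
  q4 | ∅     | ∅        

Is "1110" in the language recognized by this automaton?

Yes

Start in {q1}.
Read '1': {q1} → {q3}.
Read '1': {q3} → {q2, q3}.
Read '1': {q2, q3} → {q1, q2, q3, q4}.
Read '0': {q1, q2, q3, q4} → {q4}.
The final set {q4} contains the accepting state q4.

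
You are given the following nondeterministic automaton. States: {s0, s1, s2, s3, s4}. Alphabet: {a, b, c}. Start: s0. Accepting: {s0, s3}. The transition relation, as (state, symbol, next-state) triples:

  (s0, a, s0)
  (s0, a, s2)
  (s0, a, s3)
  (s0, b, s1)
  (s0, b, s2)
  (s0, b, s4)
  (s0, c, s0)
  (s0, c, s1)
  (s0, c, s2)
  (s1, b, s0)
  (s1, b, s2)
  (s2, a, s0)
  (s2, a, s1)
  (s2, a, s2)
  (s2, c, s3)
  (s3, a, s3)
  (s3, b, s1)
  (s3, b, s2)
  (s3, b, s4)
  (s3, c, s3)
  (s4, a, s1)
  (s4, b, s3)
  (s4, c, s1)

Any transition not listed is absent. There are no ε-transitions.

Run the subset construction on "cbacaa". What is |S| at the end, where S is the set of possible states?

Start in {s0}.
Read 'c': {s0} → {s0, s1, s2}.
Read 'b': {s0, s1, s2} → {s0, s1, s2, s4}.
Read 'a': {s0, s1, s2, s4} → {s0, s1, s2, s3}.
Read 'c': {s0, s1, s2, s3} → {s0, s1, s2, s3}.
Read 'a': {s0, s1, s2, s3} → {s0, s1, s2, s3}.
Read 'a': {s0, s1, s2, s3} → {s0, s1, s2, s3}.
That set has 4 states.

4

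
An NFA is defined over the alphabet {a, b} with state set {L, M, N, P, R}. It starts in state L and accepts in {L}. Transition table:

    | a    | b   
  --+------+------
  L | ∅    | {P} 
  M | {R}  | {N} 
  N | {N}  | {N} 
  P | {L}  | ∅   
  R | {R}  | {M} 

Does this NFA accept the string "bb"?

No

Start in {L}.
Read 'b': L→{P}; now {P}.
Read 'b': P→∅; now ∅.
The final set ∅ contains no accepting state.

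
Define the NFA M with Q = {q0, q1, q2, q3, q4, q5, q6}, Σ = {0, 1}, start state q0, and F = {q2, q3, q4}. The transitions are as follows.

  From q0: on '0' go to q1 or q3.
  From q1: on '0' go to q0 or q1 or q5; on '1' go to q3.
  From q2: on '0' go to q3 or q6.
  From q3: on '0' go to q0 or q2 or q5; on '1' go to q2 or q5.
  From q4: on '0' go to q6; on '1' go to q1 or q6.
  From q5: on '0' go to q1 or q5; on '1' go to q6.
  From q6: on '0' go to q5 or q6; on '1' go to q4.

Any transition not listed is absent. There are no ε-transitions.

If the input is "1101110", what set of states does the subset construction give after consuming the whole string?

∅

Start in {q0}.
Read '1': q0→∅; now ∅.
The set is empty and remains empty for the remaining 6 symbols.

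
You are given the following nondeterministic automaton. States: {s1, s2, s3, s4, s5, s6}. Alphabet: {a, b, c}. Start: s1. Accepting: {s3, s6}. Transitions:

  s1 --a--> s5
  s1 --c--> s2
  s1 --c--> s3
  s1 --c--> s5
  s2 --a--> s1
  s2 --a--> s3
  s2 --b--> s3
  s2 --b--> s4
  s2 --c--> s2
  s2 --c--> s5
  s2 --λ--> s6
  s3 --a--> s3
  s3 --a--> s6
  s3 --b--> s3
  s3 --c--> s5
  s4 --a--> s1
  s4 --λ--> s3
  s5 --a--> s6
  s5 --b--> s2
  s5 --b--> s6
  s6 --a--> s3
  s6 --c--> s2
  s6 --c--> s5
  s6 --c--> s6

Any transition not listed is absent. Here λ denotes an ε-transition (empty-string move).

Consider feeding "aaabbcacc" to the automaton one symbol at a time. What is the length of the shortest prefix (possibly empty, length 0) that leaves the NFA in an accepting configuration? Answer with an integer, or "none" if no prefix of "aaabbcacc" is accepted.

2

Start in {s1}.
Read 'a': s1→{s5}; now {s5}.
Read 'a': s5→{s6}; now {s6}.
None of the earlier sets intersect F, but {s6} does.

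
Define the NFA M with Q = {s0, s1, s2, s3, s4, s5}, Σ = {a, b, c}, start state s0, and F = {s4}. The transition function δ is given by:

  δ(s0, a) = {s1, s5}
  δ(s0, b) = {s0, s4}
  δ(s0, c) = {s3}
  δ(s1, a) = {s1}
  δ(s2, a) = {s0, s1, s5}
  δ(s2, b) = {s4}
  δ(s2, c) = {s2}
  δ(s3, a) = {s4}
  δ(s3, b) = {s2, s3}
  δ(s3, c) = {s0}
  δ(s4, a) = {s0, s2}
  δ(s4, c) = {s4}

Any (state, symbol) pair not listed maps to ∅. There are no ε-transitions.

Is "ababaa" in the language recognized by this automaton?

No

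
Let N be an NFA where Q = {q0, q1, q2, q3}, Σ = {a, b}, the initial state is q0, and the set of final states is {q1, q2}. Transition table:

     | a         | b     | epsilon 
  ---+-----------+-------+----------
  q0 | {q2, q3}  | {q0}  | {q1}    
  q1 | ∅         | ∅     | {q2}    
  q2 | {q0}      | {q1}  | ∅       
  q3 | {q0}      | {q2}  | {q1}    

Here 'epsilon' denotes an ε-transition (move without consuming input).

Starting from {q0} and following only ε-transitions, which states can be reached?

Begin with {q0}.
ε-move q0 → q1; add q1.
ε-move q1 → q2; add q2.

{q0, q1, q2}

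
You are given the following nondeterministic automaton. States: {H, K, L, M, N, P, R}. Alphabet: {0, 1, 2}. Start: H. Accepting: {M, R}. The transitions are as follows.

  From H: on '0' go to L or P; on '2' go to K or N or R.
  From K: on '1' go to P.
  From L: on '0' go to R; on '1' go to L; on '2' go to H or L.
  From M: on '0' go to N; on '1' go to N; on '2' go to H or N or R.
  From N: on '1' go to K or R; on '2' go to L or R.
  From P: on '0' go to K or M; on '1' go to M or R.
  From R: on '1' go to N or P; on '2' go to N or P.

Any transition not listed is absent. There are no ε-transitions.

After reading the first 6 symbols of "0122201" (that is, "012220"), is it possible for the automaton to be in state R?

Start in {H}.
Read '0': H→{L, P}; now {L, P}.
Read '1': L→{L}, P→{M, R}; now {L, M, R}.
Read '2': L→{H, L}, M→{H, N, R}, R→{N, P}; now {H, L, N, P, R}.
Read '2': H→{K, N, R}, L→{H, L}, N→{L, R}, P→∅, R→{N, P}; now {H, K, L, N, P, R}.
Read '2': H→{K, N, R}, K→∅, L→{H, L}, N→{L, R}, P→∅, R→{N, P}; now {H, K, L, N, P, R}.
Read '0': H→{L, P}, K→∅, L→{R}, N→∅, P→{K, M}, R→∅; now {K, L, M, P, R}.
State R is in {K, L, M, P, R}.

Yes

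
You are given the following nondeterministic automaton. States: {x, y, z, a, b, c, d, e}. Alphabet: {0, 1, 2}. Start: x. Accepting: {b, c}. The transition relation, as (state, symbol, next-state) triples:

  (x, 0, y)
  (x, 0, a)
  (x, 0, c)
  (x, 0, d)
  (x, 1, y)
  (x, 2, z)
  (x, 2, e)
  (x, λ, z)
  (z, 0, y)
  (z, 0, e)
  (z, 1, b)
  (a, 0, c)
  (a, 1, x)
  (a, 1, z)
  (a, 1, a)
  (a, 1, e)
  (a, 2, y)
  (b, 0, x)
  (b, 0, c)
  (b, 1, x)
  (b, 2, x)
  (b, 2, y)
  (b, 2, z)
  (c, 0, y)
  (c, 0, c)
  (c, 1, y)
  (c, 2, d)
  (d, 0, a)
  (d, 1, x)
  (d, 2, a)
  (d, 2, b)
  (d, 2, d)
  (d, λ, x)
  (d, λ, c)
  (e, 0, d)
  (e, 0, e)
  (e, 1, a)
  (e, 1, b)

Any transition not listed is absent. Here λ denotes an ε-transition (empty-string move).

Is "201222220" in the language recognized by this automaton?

No

Start: ε-closure({x}) = {x, z}.
Read '2': {x, z} → {z, e}.
Read '0': {z, e} → {x, y, z, c, d, e}.
Read '1': {x, y, z, c, d, e} → {x, y, z, a, b}.
Read '2': {x, y, z, a, b} → {x, y, z, e}.
Read '2': {x, y, z, e} → {z, e}.
Read '2': {z, e} → ∅.
The set is empty and remains empty for the remaining 3 symbols.
The final set ∅ contains no accepting state.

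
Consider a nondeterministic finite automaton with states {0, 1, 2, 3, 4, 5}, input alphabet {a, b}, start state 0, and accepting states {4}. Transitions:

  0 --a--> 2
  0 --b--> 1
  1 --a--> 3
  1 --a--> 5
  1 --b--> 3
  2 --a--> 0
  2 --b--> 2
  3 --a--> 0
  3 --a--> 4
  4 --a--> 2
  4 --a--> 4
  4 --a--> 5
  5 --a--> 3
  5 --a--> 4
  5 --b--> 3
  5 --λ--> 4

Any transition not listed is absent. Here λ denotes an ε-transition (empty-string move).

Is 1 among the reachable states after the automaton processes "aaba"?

No

Start in {0}.
Read 'a': 0→{2}; now {2}.
Read 'a': 2→{0}; now {0}.
Read 'b': 0→{1}; now {1}.
Read 'a': 1→{3, 5}; union {3, 5}; ε-closure = {3, 4, 5}.
State 1 is not in {3, 4, 5}.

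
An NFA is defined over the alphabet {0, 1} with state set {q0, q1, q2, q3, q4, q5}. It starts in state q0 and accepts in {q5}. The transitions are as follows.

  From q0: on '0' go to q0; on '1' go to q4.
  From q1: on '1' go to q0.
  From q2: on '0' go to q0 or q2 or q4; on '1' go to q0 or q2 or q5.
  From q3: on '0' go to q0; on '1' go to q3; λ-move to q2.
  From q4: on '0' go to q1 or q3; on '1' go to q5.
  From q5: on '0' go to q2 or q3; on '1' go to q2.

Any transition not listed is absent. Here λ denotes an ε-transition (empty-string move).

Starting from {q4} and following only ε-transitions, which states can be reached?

Begin with {q4}.
No ε-moves leave this set, so the closure equals the set itself.

{q4}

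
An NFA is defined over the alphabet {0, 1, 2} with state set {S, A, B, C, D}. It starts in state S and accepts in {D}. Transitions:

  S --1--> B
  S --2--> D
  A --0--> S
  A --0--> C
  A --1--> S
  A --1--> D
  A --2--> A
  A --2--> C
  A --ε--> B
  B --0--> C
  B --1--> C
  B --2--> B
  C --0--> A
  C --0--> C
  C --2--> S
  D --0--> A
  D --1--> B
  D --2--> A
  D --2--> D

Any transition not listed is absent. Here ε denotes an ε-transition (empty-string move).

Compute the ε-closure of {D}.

{D}

Begin with {D}.
No ε-moves leave this set, so the closure equals the set itself.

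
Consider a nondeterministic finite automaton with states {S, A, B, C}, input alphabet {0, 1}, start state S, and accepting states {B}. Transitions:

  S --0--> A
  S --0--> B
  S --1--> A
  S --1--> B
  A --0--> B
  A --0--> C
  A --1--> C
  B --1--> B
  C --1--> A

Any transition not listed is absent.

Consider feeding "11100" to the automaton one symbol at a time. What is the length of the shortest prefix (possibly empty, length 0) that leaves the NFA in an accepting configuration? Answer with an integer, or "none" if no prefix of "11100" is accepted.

1

Start in {S}.
Read '1': S→{A, B}; now {A, B}.
None of the earlier sets intersect F, but {A, B} does.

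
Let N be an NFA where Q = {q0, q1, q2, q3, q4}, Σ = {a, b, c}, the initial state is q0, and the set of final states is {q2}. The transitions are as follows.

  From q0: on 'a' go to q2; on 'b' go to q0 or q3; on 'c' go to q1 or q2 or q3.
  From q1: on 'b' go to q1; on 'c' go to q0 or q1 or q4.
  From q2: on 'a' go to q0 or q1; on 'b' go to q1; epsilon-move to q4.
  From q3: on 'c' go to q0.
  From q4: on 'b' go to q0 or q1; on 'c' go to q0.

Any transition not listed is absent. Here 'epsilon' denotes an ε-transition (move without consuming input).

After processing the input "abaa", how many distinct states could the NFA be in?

2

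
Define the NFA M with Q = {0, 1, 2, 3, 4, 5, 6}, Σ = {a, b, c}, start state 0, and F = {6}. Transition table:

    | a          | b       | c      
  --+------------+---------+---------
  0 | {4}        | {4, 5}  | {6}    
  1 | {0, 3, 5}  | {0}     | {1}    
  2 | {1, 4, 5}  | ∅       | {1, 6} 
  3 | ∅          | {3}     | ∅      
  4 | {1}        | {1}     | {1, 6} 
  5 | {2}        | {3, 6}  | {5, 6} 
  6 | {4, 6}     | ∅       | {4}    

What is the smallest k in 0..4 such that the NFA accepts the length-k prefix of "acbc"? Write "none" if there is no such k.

Start in {0}.
Read 'a': 0→{4}; now {4}.
Read 'c': 4→{1, 6}; now {1, 6}.
None of the earlier sets intersect F, but {1, 6} does.

2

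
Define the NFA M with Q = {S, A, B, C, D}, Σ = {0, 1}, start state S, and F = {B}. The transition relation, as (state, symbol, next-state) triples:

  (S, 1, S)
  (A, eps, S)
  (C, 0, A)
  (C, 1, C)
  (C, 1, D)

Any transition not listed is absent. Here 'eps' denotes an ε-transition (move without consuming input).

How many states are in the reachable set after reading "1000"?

0

Start in {S}.
Read '1': S→{S}; now {S}.
Read '0': S→∅; now ∅.
The set is empty and remains empty for the remaining 2 symbols.
That set has 0 states.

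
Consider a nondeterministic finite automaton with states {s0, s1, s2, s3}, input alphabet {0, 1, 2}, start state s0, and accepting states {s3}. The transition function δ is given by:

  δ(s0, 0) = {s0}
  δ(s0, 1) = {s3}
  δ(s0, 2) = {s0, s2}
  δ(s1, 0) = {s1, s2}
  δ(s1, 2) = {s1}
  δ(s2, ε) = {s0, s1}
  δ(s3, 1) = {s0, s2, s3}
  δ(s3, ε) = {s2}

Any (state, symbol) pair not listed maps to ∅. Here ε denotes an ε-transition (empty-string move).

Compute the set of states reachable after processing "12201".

Start in {s0}.
Read '1': s0→{s3}; union {s3}; ε-closure = {s0, s1, s2, s3}.
Read '2': s0→{s0, s2}, s1→{s1}, s2→∅, s3→∅; now {s0, s1, s2}.
Read '2': s0→{s0, s2}, s1→{s1}, s2→∅; now {s0, s1, s2}.
Read '0': s0→{s0}, s1→{s1, s2}, s2→∅; now {s0, s1, s2}.
Read '1': s0→{s3}, s1→∅, s2→∅; union {s3}; ε-closure = {s0, s1, s2, s3}.

{s0, s1, s2, s3}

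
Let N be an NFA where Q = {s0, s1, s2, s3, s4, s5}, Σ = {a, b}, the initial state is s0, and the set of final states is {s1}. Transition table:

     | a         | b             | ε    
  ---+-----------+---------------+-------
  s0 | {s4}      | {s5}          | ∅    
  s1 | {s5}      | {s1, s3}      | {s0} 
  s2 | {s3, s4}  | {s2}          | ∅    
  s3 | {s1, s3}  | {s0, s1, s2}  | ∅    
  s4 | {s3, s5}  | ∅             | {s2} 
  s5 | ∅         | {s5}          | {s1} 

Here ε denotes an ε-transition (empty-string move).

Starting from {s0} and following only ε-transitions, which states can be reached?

{s0}

Begin with {s0}.
No ε-moves leave this set, so the closure equals the set itself.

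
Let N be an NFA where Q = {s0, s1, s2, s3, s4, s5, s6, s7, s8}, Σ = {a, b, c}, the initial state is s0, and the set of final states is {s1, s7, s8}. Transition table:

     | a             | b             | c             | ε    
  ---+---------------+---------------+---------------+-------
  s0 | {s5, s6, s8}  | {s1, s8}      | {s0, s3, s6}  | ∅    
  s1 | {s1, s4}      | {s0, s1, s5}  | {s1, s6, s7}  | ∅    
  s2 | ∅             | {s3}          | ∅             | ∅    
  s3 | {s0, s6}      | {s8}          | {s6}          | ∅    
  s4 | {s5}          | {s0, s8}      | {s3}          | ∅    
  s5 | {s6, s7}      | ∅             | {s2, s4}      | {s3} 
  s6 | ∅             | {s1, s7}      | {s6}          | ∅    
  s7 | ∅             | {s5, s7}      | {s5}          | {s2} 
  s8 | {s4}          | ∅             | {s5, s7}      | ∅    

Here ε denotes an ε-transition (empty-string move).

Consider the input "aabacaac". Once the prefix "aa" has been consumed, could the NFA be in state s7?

Yes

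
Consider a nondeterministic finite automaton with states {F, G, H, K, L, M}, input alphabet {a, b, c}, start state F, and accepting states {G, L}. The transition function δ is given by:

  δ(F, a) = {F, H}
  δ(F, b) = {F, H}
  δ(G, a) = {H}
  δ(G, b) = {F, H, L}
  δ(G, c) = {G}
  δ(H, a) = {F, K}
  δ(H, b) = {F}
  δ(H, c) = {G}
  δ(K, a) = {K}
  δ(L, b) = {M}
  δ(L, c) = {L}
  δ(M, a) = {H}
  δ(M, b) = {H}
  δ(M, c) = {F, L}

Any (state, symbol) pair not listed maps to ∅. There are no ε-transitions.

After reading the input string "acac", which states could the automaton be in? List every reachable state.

{G}

Start in {F}.
Read 'a': F→{F, H}; now {F, H}.
Read 'c': F→∅, H→{G}; now {G}.
Read 'a': G→{H}; now {H}.
Read 'c': H→{G}; now {G}.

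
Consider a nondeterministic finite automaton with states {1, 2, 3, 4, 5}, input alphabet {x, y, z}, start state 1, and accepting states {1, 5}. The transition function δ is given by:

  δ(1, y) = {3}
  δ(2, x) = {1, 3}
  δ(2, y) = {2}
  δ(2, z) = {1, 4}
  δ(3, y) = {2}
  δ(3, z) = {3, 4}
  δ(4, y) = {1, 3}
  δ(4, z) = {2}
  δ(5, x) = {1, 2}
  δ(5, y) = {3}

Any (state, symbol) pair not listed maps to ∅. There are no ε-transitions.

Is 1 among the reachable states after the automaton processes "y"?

Start in {1}.
Read 'y': 1→{3}; now {3}.
State 1 is not in {3}.

No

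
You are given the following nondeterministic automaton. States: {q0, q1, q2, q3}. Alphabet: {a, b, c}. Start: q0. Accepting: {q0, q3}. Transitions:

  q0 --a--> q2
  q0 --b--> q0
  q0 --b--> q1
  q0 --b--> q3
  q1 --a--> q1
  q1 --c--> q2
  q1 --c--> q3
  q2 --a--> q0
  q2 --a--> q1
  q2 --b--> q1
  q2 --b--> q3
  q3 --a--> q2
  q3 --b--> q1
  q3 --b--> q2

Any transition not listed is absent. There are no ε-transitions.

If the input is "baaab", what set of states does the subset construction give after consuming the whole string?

Start in {q0}.
Read 'b': {q0} → {q0, q1, q3}.
Read 'a': {q0, q1, q3} → {q1, q2}.
Read 'a': {q1, q2} → {q0, q1}.
Read 'a': {q0, q1} → {q1, q2}.
Read 'b': {q1, q2} → {q1, q3}.

{q1, q3}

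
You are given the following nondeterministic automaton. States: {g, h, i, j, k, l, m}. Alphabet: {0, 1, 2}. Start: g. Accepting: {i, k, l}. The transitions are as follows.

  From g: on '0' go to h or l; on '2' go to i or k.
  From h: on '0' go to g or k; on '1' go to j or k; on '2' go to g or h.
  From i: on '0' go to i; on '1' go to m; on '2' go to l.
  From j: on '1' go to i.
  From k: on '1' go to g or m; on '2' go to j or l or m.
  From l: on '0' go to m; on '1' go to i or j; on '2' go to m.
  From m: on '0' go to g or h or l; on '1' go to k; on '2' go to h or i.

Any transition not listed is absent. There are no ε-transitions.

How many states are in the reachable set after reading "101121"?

0

Start in {g}.
Read '1': g→∅; now ∅.
The set is empty and remains empty for the remaining 5 symbols.
That set has 0 states.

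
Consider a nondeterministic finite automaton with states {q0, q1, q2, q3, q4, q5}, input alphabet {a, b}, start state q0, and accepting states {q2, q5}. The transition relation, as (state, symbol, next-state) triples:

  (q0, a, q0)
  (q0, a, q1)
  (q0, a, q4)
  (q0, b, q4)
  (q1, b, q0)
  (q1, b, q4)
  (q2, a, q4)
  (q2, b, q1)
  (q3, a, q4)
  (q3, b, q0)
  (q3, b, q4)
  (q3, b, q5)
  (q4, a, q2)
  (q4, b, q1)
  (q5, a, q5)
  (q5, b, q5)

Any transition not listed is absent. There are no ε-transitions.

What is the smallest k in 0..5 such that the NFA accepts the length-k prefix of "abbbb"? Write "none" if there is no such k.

none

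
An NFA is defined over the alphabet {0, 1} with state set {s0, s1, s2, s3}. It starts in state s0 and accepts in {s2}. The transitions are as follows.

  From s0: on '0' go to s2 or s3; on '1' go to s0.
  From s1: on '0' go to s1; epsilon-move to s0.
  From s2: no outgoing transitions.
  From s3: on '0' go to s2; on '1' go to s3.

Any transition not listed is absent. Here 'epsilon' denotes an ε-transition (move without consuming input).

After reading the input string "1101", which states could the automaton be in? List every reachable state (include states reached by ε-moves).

{s3}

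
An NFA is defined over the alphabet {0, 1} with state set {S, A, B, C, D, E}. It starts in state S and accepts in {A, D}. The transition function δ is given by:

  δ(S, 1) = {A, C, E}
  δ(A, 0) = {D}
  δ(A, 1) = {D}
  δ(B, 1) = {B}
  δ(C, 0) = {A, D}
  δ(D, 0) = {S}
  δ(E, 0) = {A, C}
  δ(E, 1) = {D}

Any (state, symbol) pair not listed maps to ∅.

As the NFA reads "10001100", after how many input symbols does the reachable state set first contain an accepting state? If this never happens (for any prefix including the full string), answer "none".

Start in {S}.
Read '1': {S} → {A, C, E}.
None of the earlier sets intersect F, but {A, C, E} does.

1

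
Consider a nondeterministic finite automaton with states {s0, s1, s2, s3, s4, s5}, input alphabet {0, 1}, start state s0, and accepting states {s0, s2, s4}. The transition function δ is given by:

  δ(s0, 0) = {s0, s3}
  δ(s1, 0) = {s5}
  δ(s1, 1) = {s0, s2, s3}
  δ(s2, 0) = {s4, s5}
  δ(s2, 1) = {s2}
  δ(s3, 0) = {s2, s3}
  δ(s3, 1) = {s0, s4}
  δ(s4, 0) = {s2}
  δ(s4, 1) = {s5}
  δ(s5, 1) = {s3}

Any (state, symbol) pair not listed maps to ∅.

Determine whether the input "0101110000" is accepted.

Yes

Start in {s0}.
Read '0': {s0} → {s0, s3}.
Read '1': {s0, s3} → {s0, s4}.
Read '0': {s0, s4} → {s0, s2, s3}.
Read '1': {s0, s2, s3} → {s0, s2, s4}.
Read '1': {s0, s2, s4} → {s2, s5}.
Read '1': {s2, s5} → {s2, s3}.
Read '0': {s2, s3} → {s2, s3, s4, s5}.
Read '0': {s2, s3, s4, s5} → {s2, s3, s4, s5}.
Read '0': {s2, s3, s4, s5} → {s2, s3, s4, s5}.
Read '0': {s2, s3, s4, s5} → {s2, s3, s4, s5}.
The final set {s2, s3, s4, s5} contains the accepting states s2, s4.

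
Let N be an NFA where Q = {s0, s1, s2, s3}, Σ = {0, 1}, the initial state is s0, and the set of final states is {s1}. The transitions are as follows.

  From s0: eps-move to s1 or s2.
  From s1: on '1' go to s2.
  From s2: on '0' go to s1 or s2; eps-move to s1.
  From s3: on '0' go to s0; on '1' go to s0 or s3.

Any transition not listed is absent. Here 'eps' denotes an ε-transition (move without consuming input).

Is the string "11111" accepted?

Yes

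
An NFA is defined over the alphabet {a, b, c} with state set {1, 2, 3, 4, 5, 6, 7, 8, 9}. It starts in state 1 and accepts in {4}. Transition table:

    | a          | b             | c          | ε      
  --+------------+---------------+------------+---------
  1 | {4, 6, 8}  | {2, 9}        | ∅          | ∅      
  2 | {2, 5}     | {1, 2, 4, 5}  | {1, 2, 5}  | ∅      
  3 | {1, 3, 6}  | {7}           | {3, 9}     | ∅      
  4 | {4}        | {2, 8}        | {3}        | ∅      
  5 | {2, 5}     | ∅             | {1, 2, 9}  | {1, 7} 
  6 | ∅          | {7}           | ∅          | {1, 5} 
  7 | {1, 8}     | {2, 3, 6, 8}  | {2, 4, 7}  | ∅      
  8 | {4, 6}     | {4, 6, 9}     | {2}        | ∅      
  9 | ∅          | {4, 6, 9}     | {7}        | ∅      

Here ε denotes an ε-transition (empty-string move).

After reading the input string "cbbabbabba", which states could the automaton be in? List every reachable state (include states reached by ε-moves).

∅

Start in {1}.
Read 'c': 1→∅; now ∅.
The set is empty and remains empty for the remaining 9 symbols.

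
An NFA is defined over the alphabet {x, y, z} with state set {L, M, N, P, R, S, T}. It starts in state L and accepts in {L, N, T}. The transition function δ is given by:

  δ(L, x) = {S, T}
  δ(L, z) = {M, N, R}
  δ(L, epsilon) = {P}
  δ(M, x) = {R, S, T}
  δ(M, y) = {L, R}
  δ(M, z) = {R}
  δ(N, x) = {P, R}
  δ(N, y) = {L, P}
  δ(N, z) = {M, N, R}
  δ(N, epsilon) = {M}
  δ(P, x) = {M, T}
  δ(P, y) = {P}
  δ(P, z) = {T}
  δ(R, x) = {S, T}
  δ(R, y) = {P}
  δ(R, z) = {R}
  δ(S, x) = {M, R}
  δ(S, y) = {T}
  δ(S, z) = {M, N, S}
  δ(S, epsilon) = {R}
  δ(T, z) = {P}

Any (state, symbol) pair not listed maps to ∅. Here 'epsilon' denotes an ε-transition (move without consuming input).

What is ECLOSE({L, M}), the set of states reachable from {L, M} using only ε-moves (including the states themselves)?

{L, M, P}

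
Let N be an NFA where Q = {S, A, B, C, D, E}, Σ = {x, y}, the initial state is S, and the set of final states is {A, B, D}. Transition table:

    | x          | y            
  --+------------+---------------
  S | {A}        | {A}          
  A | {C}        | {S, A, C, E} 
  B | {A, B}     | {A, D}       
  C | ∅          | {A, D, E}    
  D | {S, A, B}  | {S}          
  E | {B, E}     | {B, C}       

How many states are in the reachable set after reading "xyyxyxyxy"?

6

Start in {S}.
Read 'x': S→{A}; now {A}.
Read 'y': A→{S, A, C, E}; now {S, A, C, E}.
Read 'y': S→{A}, A→{S, A, C, E}, C→{A, D, E}, E→{B, C}; now {S, A, B, C, D, E}.
Read 'x': S→{A}, A→{C}, B→{A, B}, C→∅, D→{S, A, B}, E→{B, E}; now {S, A, B, C, E}.
Read 'y': S→{A}, A→{S, A, C, E}, B→{A, D}, C→{A, D, E}, E→{B, C}; now {S, A, B, C, D, E}.
Read 'x': S→{A}, A→{C}, B→{A, B}, C→∅, D→{S, A, B}, E→{B, E}; now {S, A, B, C, E}.
Read 'y': S→{A}, A→{S, A, C, E}, B→{A, D}, C→{A, D, E}, E→{B, C}; now {S, A, B, C, D, E}.
Read 'x': S→{A}, A→{C}, B→{A, B}, C→∅, D→{S, A, B}, E→{B, E}; now {S, A, B, C, E}.
Read 'y': S→{A}, A→{S, A, C, E}, B→{A, D}, C→{A, D, E}, E→{B, C}; now {S, A, B, C, D, E}.
That set has 6 states.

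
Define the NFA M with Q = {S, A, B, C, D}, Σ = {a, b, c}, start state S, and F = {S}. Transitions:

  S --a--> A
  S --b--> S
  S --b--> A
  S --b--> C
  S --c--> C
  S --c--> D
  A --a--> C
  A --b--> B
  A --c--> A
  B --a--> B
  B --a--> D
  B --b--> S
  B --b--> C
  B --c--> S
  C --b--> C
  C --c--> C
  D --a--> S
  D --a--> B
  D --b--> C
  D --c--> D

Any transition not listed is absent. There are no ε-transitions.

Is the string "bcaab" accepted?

Yes

Start in {S}.
Read 'b': S→{S, A, C}; now {S, A, C}.
Read 'c': S→{C, D}, A→{A}, C→{C}; now {A, C, D}.
Read 'a': A→{C}, C→∅, D→{S, B}; now {S, B, C}.
Read 'a': S→{A}, B→{B, D}, C→∅; now {A, B, D}.
Read 'b': A→{B}, B→{S, C}, D→{C}; now {S, B, C}.
The final set {S, B, C} contains the accepting state S.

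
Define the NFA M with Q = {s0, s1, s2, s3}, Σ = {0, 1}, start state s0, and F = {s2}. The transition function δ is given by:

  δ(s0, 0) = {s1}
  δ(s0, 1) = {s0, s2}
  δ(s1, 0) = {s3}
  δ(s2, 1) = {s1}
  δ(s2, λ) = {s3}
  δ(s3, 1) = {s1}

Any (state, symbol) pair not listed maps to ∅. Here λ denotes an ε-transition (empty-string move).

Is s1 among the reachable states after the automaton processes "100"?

No

Start in {s0}.
Read '1': s0→{s0, s2}; union {s0, s2}; ε-closure = {s0, s2, s3}.
Read '0': s0→{s1}, s2→∅, s3→∅; now {s1}.
Read '0': s1→{s3}; now {s3}.
State s1 is not in {s3}.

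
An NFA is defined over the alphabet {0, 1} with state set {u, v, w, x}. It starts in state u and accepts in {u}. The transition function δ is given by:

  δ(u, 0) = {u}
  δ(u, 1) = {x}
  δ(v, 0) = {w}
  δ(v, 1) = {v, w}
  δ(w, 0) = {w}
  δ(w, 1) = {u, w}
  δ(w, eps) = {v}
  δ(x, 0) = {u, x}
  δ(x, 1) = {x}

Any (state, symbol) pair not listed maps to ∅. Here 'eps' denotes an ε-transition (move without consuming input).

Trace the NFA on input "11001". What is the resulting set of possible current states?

Start in {u}.
Read '1': u→{x}; now {x}.
Read '1': x→{x}; now {x}.
Read '0': x→{u, x}; now {u, x}.
Read '0': u→{u}, x→{u, x}; now {u, x}.
Read '1': u→{x}, x→{x}; now {x}.

{x}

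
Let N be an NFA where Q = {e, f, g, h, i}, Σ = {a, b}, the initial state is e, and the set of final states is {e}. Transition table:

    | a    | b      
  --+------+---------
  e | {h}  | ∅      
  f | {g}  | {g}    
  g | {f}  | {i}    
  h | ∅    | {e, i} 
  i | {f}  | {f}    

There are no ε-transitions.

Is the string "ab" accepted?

Start in {e}.
Read 'a': {e} → {h}.
Read 'b': {h} → {e, i}.
The final set {e, i} contains the accepting state e.

Yes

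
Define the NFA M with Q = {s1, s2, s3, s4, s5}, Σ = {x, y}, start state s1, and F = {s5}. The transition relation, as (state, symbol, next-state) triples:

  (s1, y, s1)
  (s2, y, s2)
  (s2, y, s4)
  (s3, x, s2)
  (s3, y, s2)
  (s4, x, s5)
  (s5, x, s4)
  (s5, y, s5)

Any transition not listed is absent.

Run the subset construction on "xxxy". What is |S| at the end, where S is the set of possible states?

0

Start in {s1}.
Read 'x': s1→∅; now ∅.
The set is empty and remains empty for the remaining 3 symbols.
That set has 0 states.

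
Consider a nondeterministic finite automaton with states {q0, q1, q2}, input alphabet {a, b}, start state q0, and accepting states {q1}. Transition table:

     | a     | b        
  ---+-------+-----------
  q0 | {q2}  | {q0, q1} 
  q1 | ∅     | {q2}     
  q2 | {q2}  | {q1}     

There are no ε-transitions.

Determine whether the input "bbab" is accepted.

Yes

Start in {q0}.
Read 'b': q0→{q0, q1}; now {q0, q1}.
Read 'b': q0→{q0, q1}, q1→{q2}; now {q0, q1, q2}.
Read 'a': q0→{q2}, q1→∅, q2→{q2}; now {q2}.
Read 'b': q2→{q1}; now {q1}.
The final set {q1} contains the accepting state q1.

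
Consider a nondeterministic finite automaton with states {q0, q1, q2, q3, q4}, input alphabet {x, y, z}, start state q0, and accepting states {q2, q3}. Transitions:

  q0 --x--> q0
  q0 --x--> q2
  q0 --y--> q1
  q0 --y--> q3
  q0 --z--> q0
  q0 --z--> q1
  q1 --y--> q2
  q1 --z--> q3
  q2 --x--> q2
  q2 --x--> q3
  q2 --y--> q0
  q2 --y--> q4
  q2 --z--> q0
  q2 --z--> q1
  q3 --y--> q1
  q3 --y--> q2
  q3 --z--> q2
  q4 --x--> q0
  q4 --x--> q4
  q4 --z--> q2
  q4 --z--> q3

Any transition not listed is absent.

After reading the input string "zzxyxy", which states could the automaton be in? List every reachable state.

{q0, q1, q3, q4}

Start in {q0}.
Read 'z': {q0} → {q0, q1}.
Read 'z': {q0, q1} → {q0, q1, q3}.
Read 'x': {q0, q1, q3} → {q0, q2}.
Read 'y': {q0, q2} → {q0, q1, q3, q4}.
Read 'x': {q0, q1, q3, q4} → {q0, q2, q4}.
Read 'y': {q0, q2, q4} → {q0, q1, q3, q4}.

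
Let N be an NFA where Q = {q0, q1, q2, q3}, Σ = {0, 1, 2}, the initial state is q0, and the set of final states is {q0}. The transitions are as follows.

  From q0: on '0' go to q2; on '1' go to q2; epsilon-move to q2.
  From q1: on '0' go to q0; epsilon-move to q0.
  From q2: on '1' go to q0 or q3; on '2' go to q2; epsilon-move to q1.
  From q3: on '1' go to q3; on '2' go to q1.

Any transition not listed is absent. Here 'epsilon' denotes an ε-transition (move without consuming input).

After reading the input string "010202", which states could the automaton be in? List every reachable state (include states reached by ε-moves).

{q0, q1, q2}

Start: ε-closure({q0}) = {q0, q1, q2}.
Read '0': {q0, q1, q2} → {q0, q1, q2}.
Read '1': {q0, q1, q2} → {q0, q1, q2, q3}.
Read '0': {q0, q1, q2, q3} → {q0, q1, q2}.
Read '2': {q0, q1, q2} → {q0, q1, q2}.
Read '0': {q0, q1, q2} → {q0, q1, q2}.
Read '2': {q0, q1, q2} → {q0, q1, q2}.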